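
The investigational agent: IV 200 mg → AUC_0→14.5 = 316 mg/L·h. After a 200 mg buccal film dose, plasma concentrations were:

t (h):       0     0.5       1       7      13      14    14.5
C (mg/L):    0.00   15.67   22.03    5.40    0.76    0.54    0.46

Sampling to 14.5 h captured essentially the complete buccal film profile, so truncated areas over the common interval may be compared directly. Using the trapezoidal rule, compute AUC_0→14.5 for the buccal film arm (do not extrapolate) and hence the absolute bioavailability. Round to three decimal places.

Trapezoidal AUC_0→14.5 (buccal film):
  [0→0.5]: (0.00+15.67)/2 × 0.5 = 3.9175
  [0.5→1]: (15.67+22.03)/2 × 0.5 = 9.425
  [1→7]: (22.03+5.40)/2 × 6 = 82.29
  [7→13]: (5.40+0.76)/2 × 6 = 18.48
  [13→14]: (0.76+0.54)/2 × 1 = 0.65
  [14→14.5]: (0.54+0.46)/2 × 0.5 = 0.25
  Sum = 115.0125 mg/L·h
F = (AUC_ev/D_ev)/(AUC_iv/D_iv) = (115.0125/200)/(316/200) = 0.5750625/1.58 = 0.3640

F = 0.364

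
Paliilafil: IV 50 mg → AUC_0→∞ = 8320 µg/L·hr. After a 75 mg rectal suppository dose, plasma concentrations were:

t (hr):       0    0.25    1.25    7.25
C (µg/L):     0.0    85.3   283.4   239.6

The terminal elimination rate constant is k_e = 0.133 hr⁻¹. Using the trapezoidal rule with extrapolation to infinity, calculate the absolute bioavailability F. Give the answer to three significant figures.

F = 0.286

Trapezoidal AUC_0→7.25 (rectal suppository):
  [0→0.25]: (0.0+85.3)/2 × 0.25 = 10.6625
  [0.25→1.25]: (85.3+283.4)/2 × 1 = 184.35
  [1.25→7.25]: (283.4+239.6)/2 × 6 = 1569.0
  Sum = 1764.0125 µg/L·hr
Tail: C_last/k_e = 239.6/0.133 = 1801.504
AUC_0→∞ (rectal suppository) = 1764.0125 + 1801.504 = 3565.5165 µg/L·hr
F = (AUC_ev/D_ev)/(AUC_iv/D_iv) = (3565.5165/75)/(8320/50) = 47.54022/166.4 = 0.2857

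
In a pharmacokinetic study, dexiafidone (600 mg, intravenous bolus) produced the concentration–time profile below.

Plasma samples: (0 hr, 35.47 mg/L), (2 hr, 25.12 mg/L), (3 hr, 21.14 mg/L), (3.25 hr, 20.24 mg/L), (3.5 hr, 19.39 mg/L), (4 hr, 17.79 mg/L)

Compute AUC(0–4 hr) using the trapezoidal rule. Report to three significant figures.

Trapezoidal AUC_0→4:
  [0→2]: (35.47+25.12)/2 × 2 = 60.59
  [2→3]: (25.12+21.14)/2 × 1 = 23.13
  [3→3.25]: (21.14+20.24)/2 × 0.25 = 5.1725
  [3.25→3.5]: (20.24+19.39)/2 × 0.25 = 4.95375
  [3.5→4]: (19.39+17.79)/2 × 0.5 = 9.295
  Sum = 103.14125 mg/L·hr

AUC = 103 mg/L·hr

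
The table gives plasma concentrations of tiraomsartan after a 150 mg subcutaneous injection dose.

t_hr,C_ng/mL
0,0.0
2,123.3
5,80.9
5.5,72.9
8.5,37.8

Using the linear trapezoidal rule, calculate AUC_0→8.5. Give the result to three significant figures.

AUC = 634 ng/mL·hr

Trapezoidal AUC_0→8.5:
  [0→2]: (0.0+123.3)/2 × 2 = 123.3
  [2→5]: (123.3+80.9)/2 × 3 = 306.3
  [5→5.5]: (80.9+72.9)/2 × 0.5 = 38.45
  [5.5→8.5]: (72.9+37.8)/2 × 3 = 166.05
  Sum = 634.1 ng/mL·hr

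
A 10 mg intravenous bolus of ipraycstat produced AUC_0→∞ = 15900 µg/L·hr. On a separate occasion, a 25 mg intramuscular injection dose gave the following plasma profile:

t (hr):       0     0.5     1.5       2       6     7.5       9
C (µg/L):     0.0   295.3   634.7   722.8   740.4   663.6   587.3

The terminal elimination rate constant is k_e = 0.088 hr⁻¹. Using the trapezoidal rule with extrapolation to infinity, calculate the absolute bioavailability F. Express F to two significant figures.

F = 0.31

Trapezoidal AUC_0→9 (intramuscular injection):
  [0→0.5]: (0.0+295.3)/2 × 0.5 = 73.825
  [0.5→1.5]: (295.3+634.7)/2 × 1 = 465.0
  [1.5→2]: (634.7+722.8)/2 × 0.5 = 339.375
  [2→6]: (722.8+740.4)/2 × 4 = 2926.4
  [6→7.5]: (740.4+663.6)/2 × 1.5 = 1053.0
  [7.5→9]: (663.6+587.3)/2 × 1.5 = 938.175
  Sum = 5795.775 µg/L·hr
Tail: C_last/k_e = 587.3/0.088 = 6673.864
AUC_0→∞ (intramuscular injection) = 5795.775 + 6673.864 = 12469.639 µg/L·hr
F = (AUC_ev/D_ev)/(AUC_iv/D_iv) = (12469.639/25)/(15900/10) = 498.78556/1590 = 0.3137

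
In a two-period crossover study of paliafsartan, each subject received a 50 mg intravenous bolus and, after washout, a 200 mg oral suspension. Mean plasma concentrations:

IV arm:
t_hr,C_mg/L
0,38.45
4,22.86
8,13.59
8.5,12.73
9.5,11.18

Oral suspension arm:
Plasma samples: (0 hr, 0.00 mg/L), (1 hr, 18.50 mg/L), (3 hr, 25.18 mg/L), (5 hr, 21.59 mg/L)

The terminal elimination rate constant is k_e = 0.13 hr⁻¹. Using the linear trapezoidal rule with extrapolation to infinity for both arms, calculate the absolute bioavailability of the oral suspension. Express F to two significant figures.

F = 0.22

Trapezoidal AUC_0→9.5 (IV):
  [0→4]: (38.45+22.86)/2 × 4 = 122.62
  [4→8]: (22.86+13.59)/2 × 4 = 72.9
  [8→8.5]: (13.59+12.73)/2 × 0.5 = 6.58
  [8.5→9.5]: (12.73+11.18)/2 × 1 = 11.955
  Sum = 214.055 mg/L·hr
IV tail: 11.18/0.13 = 86.000; AUC_iv,0→∞ = 214.055 + 86.000 = 300.055 mg/L·hr
Trapezoidal AUC_0→5 (oral suspension):
  [0→1]: (0.00+18.50)/2 × 1 = 9.25
  [1→3]: (18.50+25.18)/2 × 2 = 43.68
  [3→5]: (25.18+21.59)/2 × 2 = 46.77
  Sum = 99.7 mg/L·hr
oral suspension tail: 21.59/0.13 = 166.077; AUC_ev,0→∞ = 99.7 + 166.077 = 265.777 mg/L·hr
F = (AUC_ev/D_ev)/(AUC_iv/D_iv) = (265.777/200)/(300.055/50) = 1.328885/6.0011 = 0.2214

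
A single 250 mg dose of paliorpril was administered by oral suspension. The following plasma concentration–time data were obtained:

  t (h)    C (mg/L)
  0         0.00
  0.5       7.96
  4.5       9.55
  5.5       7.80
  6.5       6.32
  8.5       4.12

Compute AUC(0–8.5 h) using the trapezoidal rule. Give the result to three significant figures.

Trapezoidal AUC_0→8.5:
  [0→0.5]: (0.00+7.96)/2 × 0.5 = 1.99
  [0.5→4.5]: (7.96+9.55)/2 × 4 = 35.02
  [4.5→5.5]: (9.55+7.80)/2 × 1 = 8.675
  [5.5→6.5]: (7.80+6.32)/2 × 1 = 7.06
  [6.5→8.5]: (6.32+4.12)/2 × 2 = 10.44
  Sum = 63.185 mg/L·h

AUC = 63.2 mg/L·h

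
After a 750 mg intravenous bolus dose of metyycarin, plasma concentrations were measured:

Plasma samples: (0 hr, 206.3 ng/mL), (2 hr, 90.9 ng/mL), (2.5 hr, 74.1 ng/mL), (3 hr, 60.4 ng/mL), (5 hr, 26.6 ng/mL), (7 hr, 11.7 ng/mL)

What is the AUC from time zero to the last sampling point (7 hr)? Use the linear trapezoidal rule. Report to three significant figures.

AUC = 497 ng/mL·hr

Trapezoidal AUC_0→7:
  [0→2]: (206.3+90.9)/2 × 2 = 297.2
  [2→2.5]: (90.9+74.1)/2 × 0.5 = 41.25
  [2.5→3]: (74.1+60.4)/2 × 0.5 = 33.625
  [3→5]: (60.4+26.6)/2 × 2 = 87.0
  [5→7]: (26.6+11.7)/2 × 2 = 38.3
  Sum = 497.375 ng/mL·hr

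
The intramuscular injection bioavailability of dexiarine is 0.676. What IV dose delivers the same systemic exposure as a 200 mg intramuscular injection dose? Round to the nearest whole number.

D_iv = 135 mg

Systemic exposure from an extravascular dose = F × D_ev, so the equivalent IV dose is F × D_ev.
D_iv = F × D_ev = 0.676 × 200 = 135.2 mg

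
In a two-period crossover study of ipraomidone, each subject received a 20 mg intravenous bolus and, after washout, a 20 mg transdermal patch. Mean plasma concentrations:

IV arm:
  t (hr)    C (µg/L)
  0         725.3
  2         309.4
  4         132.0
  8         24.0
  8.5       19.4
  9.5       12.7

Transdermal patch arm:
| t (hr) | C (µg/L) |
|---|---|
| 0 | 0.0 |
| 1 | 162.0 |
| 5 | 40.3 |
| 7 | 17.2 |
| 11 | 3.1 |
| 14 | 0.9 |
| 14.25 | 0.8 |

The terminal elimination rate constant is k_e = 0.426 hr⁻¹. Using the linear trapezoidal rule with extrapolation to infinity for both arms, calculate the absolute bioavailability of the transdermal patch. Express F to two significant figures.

F = 0.32

Trapezoidal AUC_0→9.5 (IV):
  [0→2]: (725.3+309.4)/2 × 2 = 1034.7
  [2→4]: (309.4+132.0)/2 × 2 = 441.4
  [4→8]: (132.0+24.0)/2 × 4 = 312.0
  [8→8.5]: (24.0+19.4)/2 × 0.5 = 10.85
  [8.5→9.5]: (19.4+12.7)/2 × 1 = 16.05
  Sum = 1815.0 µg/L·hr
IV tail: 12.7/0.426 = 29.812; AUC_iv,0→∞ = 1815.0 + 29.812 = 1844.812 µg/L·hr
Trapezoidal AUC_0→14.25 (transdermal patch):
  [0→1]: (0.0+162.0)/2 × 1 = 81.0
  [1→5]: (162.0+40.3)/2 × 4 = 404.6
  [5→7]: (40.3+17.2)/2 × 2 = 57.5
  [7→11]: (17.2+3.1)/2 × 4 = 40.6
  [11→14]: (3.1+0.9)/2 × 3 = 6.0
  [14→14.25]: (0.9+0.8)/2 × 0.25 = 0.2125
  Sum = 589.9125 µg/L·hr
transdermal patch tail: 0.8/0.426 = 1.878; AUC_ev,0→∞ = 589.9125 + 1.878 = 591.7905 µg/L·hr
F = (AUC_ev/D_ev)/(AUC_iv/D_iv) = (591.7905/20)/(1844.812/20) = 29.589525/92.2406 = 0.3208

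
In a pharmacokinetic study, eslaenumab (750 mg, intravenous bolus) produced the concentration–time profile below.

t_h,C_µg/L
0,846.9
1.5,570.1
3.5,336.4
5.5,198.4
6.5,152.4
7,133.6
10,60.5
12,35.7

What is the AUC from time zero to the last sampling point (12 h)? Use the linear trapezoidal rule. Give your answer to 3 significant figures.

AUC = 3140 µg/L·h

Trapezoidal AUC_0→12:
  [0→1.5]: (846.9+570.1)/2 × 1.5 = 1062.75
  [1.5→3.5]: (570.1+336.4)/2 × 2 = 906.5
  [3.5→5.5]: (336.4+198.4)/2 × 2 = 534.8
  [5.5→6.5]: (198.4+152.4)/2 × 1 = 175.4
  [6.5→7]: (152.4+133.6)/2 × 0.5 = 71.5
  [7→10]: (133.6+60.5)/2 × 3 = 291.15
  [10→12]: (60.5+35.7)/2 × 2 = 96.2
  Sum = 3138.3 µg/L·h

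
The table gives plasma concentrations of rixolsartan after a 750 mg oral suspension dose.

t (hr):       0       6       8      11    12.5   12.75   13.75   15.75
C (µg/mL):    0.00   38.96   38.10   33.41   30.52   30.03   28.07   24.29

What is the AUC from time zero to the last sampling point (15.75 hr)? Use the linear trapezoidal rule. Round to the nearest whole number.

Trapezoidal AUC_0→15.75:
  [0→6]: (0.00+38.96)/2 × 6 = 116.88
  [6→8]: (38.96+38.10)/2 × 2 = 77.06
  [8→11]: (38.10+33.41)/2 × 3 = 107.265
  [11→12.5]: (33.41+30.52)/2 × 1.5 = 47.9475
  [12.5→12.75]: (30.52+30.03)/2 × 0.25 = 7.56875
  [12.75→13.75]: (30.03+28.07)/2 × 1 = 29.05
  [13.75→15.75]: (28.07+24.29)/2 × 2 = 52.36
  Sum = 438.13125 µg/mL·hr

AUC = 438 µg/mL·hr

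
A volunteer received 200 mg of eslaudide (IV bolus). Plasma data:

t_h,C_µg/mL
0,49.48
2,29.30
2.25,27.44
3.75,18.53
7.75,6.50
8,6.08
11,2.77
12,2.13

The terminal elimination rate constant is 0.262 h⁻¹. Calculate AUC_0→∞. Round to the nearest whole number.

Trapezoidal AUC_0→12:
  [0→2]: (49.48+29.30)/2 × 2 = 78.78
  [2→2.25]: (29.30+27.44)/2 × 0.25 = 7.0925
  [2.25→3.75]: (27.44+18.53)/2 × 1.5 = 34.4775
  [3.75→7.75]: (18.53+6.50)/2 × 4 = 50.06
  [7.75→8]: (6.50+6.08)/2 × 0.25 = 1.5725
  [8→11]: (6.08+2.77)/2 × 3 = 13.275
  [11→12]: (2.77+2.13)/2 × 1 = 2.45
  Sum = 187.7075 µg/mL·h
Extrapolated tail: C_last / k_e = 2.13 / 0.262 = 8.130
AUC_0→∞ = 187.7075 + 8.130 = 195.8375 µg/mL·h

AUC = 196 µg/mL·h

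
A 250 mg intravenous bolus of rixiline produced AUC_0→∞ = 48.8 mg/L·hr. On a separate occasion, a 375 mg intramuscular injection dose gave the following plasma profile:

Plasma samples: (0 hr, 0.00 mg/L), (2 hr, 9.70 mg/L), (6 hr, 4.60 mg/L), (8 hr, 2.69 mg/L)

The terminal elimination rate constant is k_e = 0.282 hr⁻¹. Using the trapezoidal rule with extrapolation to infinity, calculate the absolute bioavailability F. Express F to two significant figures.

F = 0.75

Trapezoidal AUC_0→8 (intramuscular injection):
  [0→2]: (0.00+9.70)/2 × 2 = 9.7
  [2→6]: (9.70+4.60)/2 × 4 = 28.6
  [6→8]: (4.60+2.69)/2 × 2 = 7.29
  Sum = 45.59 mg/L·hr
Tail: C_last/k_e = 2.69/0.282 = 9.539
AUC_0→∞ (intramuscular injection) = 45.59 + 9.539 = 55.129 mg/L·hr
F = (AUC_ev/D_ev)/(AUC_iv/D_iv) = (55.129/375)/(48.8/250) = 0.147011/0.1952 = 0.7531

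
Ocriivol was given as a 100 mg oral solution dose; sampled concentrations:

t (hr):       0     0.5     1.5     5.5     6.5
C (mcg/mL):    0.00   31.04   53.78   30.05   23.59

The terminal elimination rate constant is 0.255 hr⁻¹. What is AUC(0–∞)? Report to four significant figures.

Trapezoidal AUC_0→6.5:
  [0→0.5]: (0.00+31.04)/2 × 0.5 = 7.76
  [0.5→1.5]: (31.04+53.78)/2 × 1 = 42.41
  [1.5→5.5]: (53.78+30.05)/2 × 4 = 167.66
  [5.5→6.5]: (30.05+23.59)/2 × 1 = 26.82
  Sum = 244.65 mcg/mL·hr
Extrapolated tail: C_last / k_e = 23.59 / 0.255 = 92.510
AUC_0→∞ = 244.65 + 92.510 = 337.16 mcg/mL·hr

AUC = 337.2 mcg/mL·hr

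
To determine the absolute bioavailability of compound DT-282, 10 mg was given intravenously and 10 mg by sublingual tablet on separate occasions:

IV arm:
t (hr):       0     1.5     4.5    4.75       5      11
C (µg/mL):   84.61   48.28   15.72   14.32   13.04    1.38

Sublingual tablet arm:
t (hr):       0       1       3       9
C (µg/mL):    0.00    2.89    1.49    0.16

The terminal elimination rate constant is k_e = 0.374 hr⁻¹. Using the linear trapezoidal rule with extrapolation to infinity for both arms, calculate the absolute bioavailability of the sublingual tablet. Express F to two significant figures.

Trapezoidal AUC_0→11 (IV):
  [0→1.5]: (84.61+48.28)/2 × 1.5 = 99.6675
  [1.5→4.5]: (48.28+15.72)/2 × 3 = 96.0
  [4.5→4.75]: (15.72+14.32)/2 × 0.25 = 3.755
  [4.75→5]: (14.32+13.04)/2 × 0.25 = 3.42
  [5→11]: (13.04+1.38)/2 × 6 = 43.26
  Sum = 246.1025 µg/mL·hr
IV tail: 1.38/0.374 = 3.690; AUC_iv,0→∞ = 246.1025 + 3.690 = 249.7925 µg/mL·hr
Trapezoidal AUC_0→9 (sublingual tablet):
  [0→1]: (0.00+2.89)/2 × 1 = 1.445
  [1→3]: (2.89+1.49)/2 × 2 = 4.38
  [3→9]: (1.49+0.16)/2 × 6 = 4.95
  Sum = 10.775 µg/mL·hr
sublingual tablet tail: 0.16/0.374 = 0.428; AUC_ev,0→∞ = 10.775 + 0.428 = 11.203 µg/mL·hr
F = (AUC_ev/D_ev)/(AUC_iv/D_iv) = (11.203/10)/(249.7925/10) = 1.1203/24.97925 = 0.0448

F = 0.045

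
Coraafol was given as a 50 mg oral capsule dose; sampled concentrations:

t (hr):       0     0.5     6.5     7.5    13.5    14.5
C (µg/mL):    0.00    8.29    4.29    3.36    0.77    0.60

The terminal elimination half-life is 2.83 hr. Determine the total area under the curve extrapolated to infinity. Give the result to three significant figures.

AUC = 59.2 µg/mL·hr

Trapezoidal AUC_0→14.5:
  [0→0.5]: (0.00+8.29)/2 × 0.5 = 2.0725
  [0.5→6.5]: (8.29+4.29)/2 × 6 = 37.74
  [6.5→7.5]: (4.29+3.36)/2 × 1 = 3.825
  [7.5→13.5]: (3.36+0.77)/2 × 6 = 12.39
  [13.5→14.5]: (0.77+0.60)/2 × 1 = 0.685
  Sum = 56.7125 µg/mL·hr
k_e = ln2 / t½ = 0.693147 / 2.83 = 0.2449 hr^-1
Extrapolated tail: C_last / k_e = 0.60 / 0.2449 = 2.450
AUC_0→∞ = 56.7125 + 2.450 = 59.1625 µg/mL·hr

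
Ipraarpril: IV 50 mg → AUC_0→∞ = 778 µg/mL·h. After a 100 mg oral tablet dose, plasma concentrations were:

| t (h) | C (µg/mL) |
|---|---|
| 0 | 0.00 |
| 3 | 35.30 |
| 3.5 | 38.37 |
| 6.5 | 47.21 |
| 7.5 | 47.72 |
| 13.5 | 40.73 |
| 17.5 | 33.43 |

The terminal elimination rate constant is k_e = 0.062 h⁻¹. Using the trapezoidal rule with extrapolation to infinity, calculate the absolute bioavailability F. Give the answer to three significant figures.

Trapezoidal AUC_0→17.5 (oral tablet):
  [0→3]: (0.00+35.30)/2 × 3 = 52.95
  [3→3.5]: (35.30+38.37)/2 × 0.5 = 18.4175
  [3.5→6.5]: (38.37+47.21)/2 × 3 = 128.37
  [6.5→7.5]: (47.21+47.72)/2 × 1 = 47.465
  [7.5→13.5]: (47.72+40.73)/2 × 6 = 265.35
  [13.5→17.5]: (40.73+33.43)/2 × 4 = 148.32
  Sum = 660.8725 µg/mL·h
Tail: C_last/k_e = 33.43/0.062 = 539.194
AUC_0→∞ (oral tablet) = 660.8725 + 539.194 = 1200.0665 µg/mL·h
F = (AUC_ev/D_ev)/(AUC_iv/D_iv) = (1200.0665/100)/(778/50) = 12.000665/15.56 = 0.7713

F = 0.771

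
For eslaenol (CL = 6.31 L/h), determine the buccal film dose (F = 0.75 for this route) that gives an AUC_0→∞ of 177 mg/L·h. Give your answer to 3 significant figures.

Dose = CL × AUC_0→∞ / F
     = 6.31 × 177 / 0.75 = 1489.16 mg

Dose = 1490 mg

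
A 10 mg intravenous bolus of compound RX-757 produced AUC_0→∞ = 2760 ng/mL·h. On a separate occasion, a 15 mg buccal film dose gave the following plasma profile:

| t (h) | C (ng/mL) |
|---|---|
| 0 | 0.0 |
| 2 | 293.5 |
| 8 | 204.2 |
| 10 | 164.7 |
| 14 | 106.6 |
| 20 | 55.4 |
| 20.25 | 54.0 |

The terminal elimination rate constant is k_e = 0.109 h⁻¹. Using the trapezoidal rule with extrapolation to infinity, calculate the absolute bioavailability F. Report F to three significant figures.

F = 0.892

Trapezoidal AUC_0→20.25 (buccal film):
  [0→2]: (0.0+293.5)/2 × 2 = 293.5
  [2→8]: (293.5+204.2)/2 × 6 = 1493.1
  [8→10]: (204.2+164.7)/2 × 2 = 368.9
  [10→14]: (164.7+106.6)/2 × 4 = 542.6
  [14→20]: (106.6+55.4)/2 × 6 = 486.0
  [20→20.25]: (55.4+54.0)/2 × 0.25 = 13.675
  Sum = 3197.775 ng/mL·h
Tail: C_last/k_e = 54.0/0.109 = 495.413
AUC_0→∞ (buccal film) = 3197.775 + 495.413 = 3693.188 ng/mL·h
F = (AUC_ev/D_ev)/(AUC_iv/D_iv) = (3693.188/15)/(2760/10) = 246.213/276 = 0.8921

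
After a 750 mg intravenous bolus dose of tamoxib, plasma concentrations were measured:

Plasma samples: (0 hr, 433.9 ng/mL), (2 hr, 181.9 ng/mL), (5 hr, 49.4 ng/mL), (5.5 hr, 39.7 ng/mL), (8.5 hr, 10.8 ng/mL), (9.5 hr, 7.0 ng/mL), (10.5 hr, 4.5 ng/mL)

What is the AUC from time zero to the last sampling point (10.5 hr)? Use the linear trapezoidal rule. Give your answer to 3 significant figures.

AUC = 1080 ng/mL·hr

Trapezoidal AUC_0→10.5:
  [0→2]: (433.9+181.9)/2 × 2 = 615.8
  [2→5]: (181.9+49.4)/2 × 3 = 346.95
  [5→5.5]: (49.4+39.7)/2 × 0.5 = 22.275
  [5.5→8.5]: (39.7+10.8)/2 × 3 = 75.75
  [8.5→9.5]: (10.8+7.0)/2 × 1 = 8.9
  [9.5→10.5]: (7.0+4.5)/2 × 1 = 5.75
  Sum = 1075.425 ng/mL·hr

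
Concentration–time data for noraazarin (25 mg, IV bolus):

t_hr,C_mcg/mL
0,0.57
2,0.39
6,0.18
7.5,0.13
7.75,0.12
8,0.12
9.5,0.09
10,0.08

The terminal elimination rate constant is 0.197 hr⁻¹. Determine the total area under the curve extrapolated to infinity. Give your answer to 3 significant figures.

Trapezoidal AUC_0→10:
  [0→2]: (0.57+0.39)/2 × 2 = 0.96
  [2→6]: (0.39+0.18)/2 × 4 = 1.14
  [6→7.5]: (0.18+0.13)/2 × 1.5 = 0.2325
  [7.5→7.75]: (0.13+0.12)/2 × 0.25 = 0.03125
  [7.75→8]: (0.12+0.12)/2 × 0.25 = 0.03
  [8→9.5]: (0.12+0.09)/2 × 1.5 = 0.1575
  [9.5→10]: (0.09+0.08)/2 × 0.5 = 0.0425
  Sum = 2.59375 mcg/mL·hr
Extrapolated tail: C_last / k_e = 0.08 / 0.197 = 0.406
AUC_0→∞ = 2.59375 + 0.406 = 2.99975 mcg/mL·hr

AUC = 3.00 mcg/mL·hr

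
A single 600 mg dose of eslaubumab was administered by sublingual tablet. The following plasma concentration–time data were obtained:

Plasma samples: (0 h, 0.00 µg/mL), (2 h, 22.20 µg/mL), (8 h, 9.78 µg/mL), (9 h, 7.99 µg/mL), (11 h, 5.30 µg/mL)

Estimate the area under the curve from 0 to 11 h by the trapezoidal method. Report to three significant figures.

AUC = 140 µg/mL·h

Trapezoidal AUC_0→11:
  [0→2]: (0.00+22.20)/2 × 2 = 22.2
  [2→8]: (22.20+9.78)/2 × 6 = 95.94
  [8→9]: (9.78+7.99)/2 × 1 = 8.885
  [9→11]: (7.99+5.30)/2 × 2 = 13.29
  Sum = 140.315 µg/mL·h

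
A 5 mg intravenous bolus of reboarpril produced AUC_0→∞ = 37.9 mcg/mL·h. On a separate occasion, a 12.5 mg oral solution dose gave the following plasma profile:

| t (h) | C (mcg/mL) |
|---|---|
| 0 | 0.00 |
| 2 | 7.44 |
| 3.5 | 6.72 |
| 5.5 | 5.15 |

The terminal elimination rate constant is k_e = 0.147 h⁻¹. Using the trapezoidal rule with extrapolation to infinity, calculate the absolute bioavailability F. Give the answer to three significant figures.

F = 0.686

Trapezoidal AUC_0→5.5 (oral solution):
  [0→2]: (0.00+7.44)/2 × 2 = 7.44
  [2→3.5]: (7.44+6.72)/2 × 1.5 = 10.62
  [3.5→5.5]: (6.72+5.15)/2 × 2 = 11.87
  Sum = 29.93 mcg/mL·h
Tail: C_last/k_e = 5.15/0.147 = 35.034
AUC_0→∞ (oral solution) = 29.93 + 35.034 = 64.964 mcg/mL·h
F = (AUC_ev/D_ev)/(AUC_iv/D_iv) = (64.964/12.5)/(37.9/5) = 5.19712/7.58 = 0.6856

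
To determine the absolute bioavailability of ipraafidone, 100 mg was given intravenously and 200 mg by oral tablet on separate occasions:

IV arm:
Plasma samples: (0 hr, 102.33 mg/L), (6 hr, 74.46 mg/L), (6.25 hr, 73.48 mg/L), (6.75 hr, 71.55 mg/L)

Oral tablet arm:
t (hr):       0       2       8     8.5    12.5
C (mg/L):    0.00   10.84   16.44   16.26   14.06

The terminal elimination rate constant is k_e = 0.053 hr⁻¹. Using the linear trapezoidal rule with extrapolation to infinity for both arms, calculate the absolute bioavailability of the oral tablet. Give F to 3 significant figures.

F = 0.110

Trapezoidal AUC_0→6.75 (IV):
  [0→6]: (102.33+74.46)/2 × 6 = 530.37
  [6→6.25]: (74.46+73.48)/2 × 0.25 = 18.4925
  [6.25→6.75]: (73.48+71.55)/2 × 0.5 = 36.2575
  Sum = 585.12 mg/L·hr
IV tail: 71.55/0.053 = 1350.000; AUC_iv,0→∞ = 585.12 + 1350.000 = 1935.12 mg/L·hr
Trapezoidal AUC_0→12.5 (oral tablet):
  [0→2]: (0.00+10.84)/2 × 2 = 10.84
  [2→8]: (10.84+16.44)/2 × 6 = 81.84
  [8→8.5]: (16.44+16.26)/2 × 0.5 = 8.175
  [8.5→12.5]: (16.26+14.06)/2 × 4 = 60.64
  Sum = 161.495 mg/L·hr
oral tablet tail: 14.06/0.053 = 265.283; AUC_ev,0→∞ = 161.495 + 265.283 = 426.778 mg/L·hr
F = (AUC_ev/D_ev)/(AUC_iv/D_iv) = (426.778/200)/(1935.12/100) = 2.13389/19.3512 = 0.1103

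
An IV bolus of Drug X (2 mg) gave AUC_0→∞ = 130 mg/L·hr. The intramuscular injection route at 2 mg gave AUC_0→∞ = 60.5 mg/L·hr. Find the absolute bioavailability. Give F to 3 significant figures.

F = 0.465

F = (AUC_ev / D_ev) / (AUC_iv / D_iv)
  = (60.5/2) / (130/2)
  = 30.25 / 65 = 0.4654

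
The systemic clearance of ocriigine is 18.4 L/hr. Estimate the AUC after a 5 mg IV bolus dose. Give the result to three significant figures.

AUC = 0.272 mg/L·hr

AUC_0→∞ = Dose_iv / CL
        = 5 / 18.4 = 0.271739 mg/L·hr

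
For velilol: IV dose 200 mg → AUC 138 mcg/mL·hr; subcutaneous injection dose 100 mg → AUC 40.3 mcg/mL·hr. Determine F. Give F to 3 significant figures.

F = (AUC_ev / D_ev) / (AUC_iv / D_iv)
  = (40.3/100) / (138/200)
  = 0.403 / 0.69 = 0.5841

F = 0.584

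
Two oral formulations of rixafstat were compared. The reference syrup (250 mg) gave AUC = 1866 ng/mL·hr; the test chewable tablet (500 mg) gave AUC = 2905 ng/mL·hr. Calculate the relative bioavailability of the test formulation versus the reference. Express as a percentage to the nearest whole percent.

F_rel = 78%

F_rel = (AUC_test/D_test) / (AUC_ref/D_ref)
      = (2905/500) / (1866/250)
      = 5.81 / 7.464 = 0.7784 = 77.84%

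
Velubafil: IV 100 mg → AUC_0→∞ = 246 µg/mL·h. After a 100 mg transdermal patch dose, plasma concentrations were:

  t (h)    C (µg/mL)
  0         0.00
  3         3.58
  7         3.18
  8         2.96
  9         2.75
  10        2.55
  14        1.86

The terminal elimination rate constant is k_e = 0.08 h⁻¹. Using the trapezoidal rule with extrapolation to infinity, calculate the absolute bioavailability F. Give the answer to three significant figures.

F = 0.242

Trapezoidal AUC_0→14 (transdermal patch):
  [0→3]: (0.00+3.58)/2 × 3 = 5.37
  [3→7]: (3.58+3.18)/2 × 4 = 13.52
  [7→8]: (3.18+2.96)/2 × 1 = 3.07
  [8→9]: (2.96+2.75)/2 × 1 = 2.855
  [9→10]: (2.75+2.55)/2 × 1 = 2.65
  [10→14]: (2.55+1.86)/2 × 4 = 8.82
  Sum = 36.285 µg/mL·h
Tail: C_last/k_e = 1.86/0.08 = 23.250
AUC_0→∞ (transdermal patch) = 36.285 + 23.250 = 59.535 µg/mL·h
F = (AUC_ev/D_ev)/(AUC_iv/D_iv) = (59.535/100)/(246/100) = 0.59535/2.46 = 0.2420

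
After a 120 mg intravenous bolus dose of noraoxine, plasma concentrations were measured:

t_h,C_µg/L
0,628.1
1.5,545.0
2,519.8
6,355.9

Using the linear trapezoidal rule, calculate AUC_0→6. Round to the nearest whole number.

Trapezoidal AUC_0→6:
  [0→1.5]: (628.1+545.0)/2 × 1.5 = 879.825
  [1.5→2]: (545.0+519.8)/2 × 0.5 = 266.2
  [2→6]: (519.8+355.9)/2 × 4 = 1751.4
  Sum = 2897.425 µg/L·h

AUC = 2897 µg/L·h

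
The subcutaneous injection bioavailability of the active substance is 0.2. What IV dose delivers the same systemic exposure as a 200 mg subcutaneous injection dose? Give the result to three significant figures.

D_iv = 40.0 mg

Systemic exposure from an extravascular dose = F × D_ev, so the equivalent IV dose is F × D_ev.
D_iv = F × D_ev = 0.2 × 200 = 40 mg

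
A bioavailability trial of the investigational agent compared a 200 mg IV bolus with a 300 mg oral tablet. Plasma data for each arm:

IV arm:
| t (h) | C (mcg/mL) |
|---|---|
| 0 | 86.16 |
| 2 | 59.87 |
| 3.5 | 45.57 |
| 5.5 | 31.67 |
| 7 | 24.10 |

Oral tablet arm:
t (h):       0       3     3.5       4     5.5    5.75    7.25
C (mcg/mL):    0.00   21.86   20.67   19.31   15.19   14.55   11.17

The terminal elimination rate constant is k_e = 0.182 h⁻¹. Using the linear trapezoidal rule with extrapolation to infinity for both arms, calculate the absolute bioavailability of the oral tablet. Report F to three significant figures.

F = 0.229

Trapezoidal AUC_0→7 (IV):
  [0→2]: (86.16+59.87)/2 × 2 = 146.03
  [2→3.5]: (59.87+45.57)/2 × 1.5 = 79.08
  [3.5→5.5]: (45.57+31.67)/2 × 2 = 77.24
  [5.5→7]: (31.67+24.10)/2 × 1.5 = 41.8275
  Sum = 344.1775 mcg/mL·h
IV tail: 24.10/0.182 = 132.418; AUC_iv,0→∞ = 344.1775 + 132.418 = 476.5955 mcg/mL·h
Trapezoidal AUC_0→7.25 (oral tablet):
  [0→3]: (0.00+21.86)/2 × 3 = 32.79
  [3→3.5]: (21.86+20.67)/2 × 0.5 = 10.6325
  [3.5→4]: (20.67+19.31)/2 × 0.5 = 9.995
  [4→5.5]: (19.31+15.19)/2 × 1.5 = 25.875
  [5.5→5.75]: (15.19+14.55)/2 × 0.25 = 3.7175
  [5.75→7.25]: (14.55+11.17)/2 × 1.5 = 19.29
  Sum = 102.3 mcg/mL·h
oral tablet tail: 11.17/0.182 = 61.374; AUC_ev,0→∞ = 102.3 + 61.374 = 163.674 mcg/mL·h
F = (AUC_ev/D_ev)/(AUC_iv/D_iv) = (163.674/300)/(476.5955/200) = 0.54558/2.3829775 = 0.2289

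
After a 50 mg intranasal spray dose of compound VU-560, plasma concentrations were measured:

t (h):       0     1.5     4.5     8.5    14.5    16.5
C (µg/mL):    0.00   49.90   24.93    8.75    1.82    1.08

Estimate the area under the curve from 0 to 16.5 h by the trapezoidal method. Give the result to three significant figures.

Trapezoidal AUC_0→16.5:
  [0→1.5]: (0.00+49.90)/2 × 1.5 = 37.425
  [1.5→4.5]: (49.90+24.93)/2 × 3 = 112.245
  [4.5→8.5]: (24.93+8.75)/2 × 4 = 67.36
  [8.5→14.5]: (8.75+1.82)/2 × 6 = 31.71
  [14.5→16.5]: (1.82+1.08)/2 × 2 = 2.9
  Sum = 251.64 µg/mL·h

AUC = 252 µg/mL·h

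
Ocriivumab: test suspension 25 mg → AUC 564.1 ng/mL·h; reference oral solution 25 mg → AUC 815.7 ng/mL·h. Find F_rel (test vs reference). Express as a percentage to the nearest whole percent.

F_rel = 69%

F_rel = (AUC_test/D_test) / (AUC_ref/D_ref)
      = (564.1/25) / (815.7/25)
      = 22.564 / 32.628 = 0.6916 = 69.16%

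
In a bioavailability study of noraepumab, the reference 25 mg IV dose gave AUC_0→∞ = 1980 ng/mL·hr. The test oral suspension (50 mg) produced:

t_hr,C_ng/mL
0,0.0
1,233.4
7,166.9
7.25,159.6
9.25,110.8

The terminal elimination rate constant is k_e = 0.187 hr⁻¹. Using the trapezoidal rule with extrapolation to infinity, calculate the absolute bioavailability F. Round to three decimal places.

F = 0.561

Trapezoidal AUC_0→9.25 (oral suspension):
  [0→1]: (0.0+233.4)/2 × 1 = 116.7
  [1→7]: (233.4+166.9)/2 × 6 = 1200.9
  [7→7.25]: (166.9+159.6)/2 × 0.25 = 40.8125
  [7.25→9.25]: (159.6+110.8)/2 × 2 = 270.4
  Sum = 1628.8125 ng/mL·hr
Tail: C_last/k_e = 110.8/0.187 = 592.513
AUC_0→∞ (oral suspension) = 1628.8125 + 592.513 = 2221.3255 ng/mL·hr
F = (AUC_ev/D_ev)/(AUC_iv/D_iv) = (2221.3255/50)/(1980/25) = 44.42651/79.2 = 0.5609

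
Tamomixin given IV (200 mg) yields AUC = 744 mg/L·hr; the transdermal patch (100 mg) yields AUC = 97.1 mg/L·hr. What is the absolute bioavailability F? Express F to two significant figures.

F = 0.26

F = (AUC_ev / D_ev) / (AUC_iv / D_iv)
  = (97.1/100) / (744/200)
  = 0.971 / 3.72 = 0.2610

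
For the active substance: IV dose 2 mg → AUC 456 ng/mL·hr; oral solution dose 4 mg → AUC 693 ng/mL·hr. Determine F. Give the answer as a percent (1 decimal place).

F = (AUC_ev / D_ev) / (AUC_iv / D_iv)
  = (693/4) / (456/2)
  = 173.25 / 228 = 0.7599
  = 75.99%

F = 76.0%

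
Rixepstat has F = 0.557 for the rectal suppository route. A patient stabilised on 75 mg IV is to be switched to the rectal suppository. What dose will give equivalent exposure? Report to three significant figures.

D_rectal = 135 mg

For equal systemic exposure: F × D_ev = D_iv
D_ev = D_iv / F = 75 / 0.557 = 134.65 mg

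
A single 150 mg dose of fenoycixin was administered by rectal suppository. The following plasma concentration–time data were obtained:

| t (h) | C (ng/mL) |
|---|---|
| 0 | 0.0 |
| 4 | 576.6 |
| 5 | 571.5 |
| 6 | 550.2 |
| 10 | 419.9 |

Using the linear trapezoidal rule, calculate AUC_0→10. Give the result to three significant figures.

AUC = 4230 ng/mL·h

Trapezoidal AUC_0→10:
  [0→4]: (0.0+576.6)/2 × 4 = 1153.2
  [4→5]: (576.6+571.5)/2 × 1 = 574.05
  [5→6]: (571.5+550.2)/2 × 1 = 560.85
  [6→10]: (550.2+419.9)/2 × 4 = 1940.2
  Sum = 4228.3 ng/mL·h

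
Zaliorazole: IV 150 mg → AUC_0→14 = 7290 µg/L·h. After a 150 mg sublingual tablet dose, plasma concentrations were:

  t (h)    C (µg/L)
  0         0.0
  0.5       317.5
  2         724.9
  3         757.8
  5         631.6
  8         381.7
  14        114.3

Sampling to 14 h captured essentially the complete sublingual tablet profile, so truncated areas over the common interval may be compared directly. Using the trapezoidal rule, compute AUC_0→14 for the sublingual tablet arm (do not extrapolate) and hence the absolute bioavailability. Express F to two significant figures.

Trapezoidal AUC_0→14 (sublingual tablet):
  [0→0.5]: (0.0+317.5)/2 × 0.5 = 79.375
  [0.5→2]: (317.5+724.9)/2 × 1.5 = 781.8
  [2→3]: (724.9+757.8)/2 × 1 = 741.35
  [3→5]: (757.8+631.6)/2 × 2 = 1389.4
  [5→8]: (631.6+381.7)/2 × 3 = 1519.95
  [8→14]: (381.7+114.3)/2 × 6 = 1488.0
  Sum = 5999.875 µg/L·h
F = (AUC_ev/D_ev)/(AUC_iv/D_iv) = (5999.875/150)/(7290/150) = 39.9992/48.6 = 0.8230

F = 0.82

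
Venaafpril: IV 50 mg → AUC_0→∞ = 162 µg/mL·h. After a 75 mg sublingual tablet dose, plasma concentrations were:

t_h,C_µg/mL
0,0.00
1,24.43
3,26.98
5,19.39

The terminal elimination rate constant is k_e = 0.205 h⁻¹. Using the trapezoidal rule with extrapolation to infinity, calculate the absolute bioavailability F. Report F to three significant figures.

F = 0.842

Trapezoidal AUC_0→5 (sublingual tablet):
  [0→1]: (0.00+24.43)/2 × 1 = 12.215
  [1→3]: (24.43+26.98)/2 × 2 = 51.41
  [3→5]: (26.98+19.39)/2 × 2 = 46.37
  Sum = 109.995 µg/mL·h
Tail: C_last/k_e = 19.39/0.205 = 94.585
AUC_0→∞ (sublingual tablet) = 109.995 + 94.585 = 204.58 µg/mL·h
F = (AUC_ev/D_ev)/(AUC_iv/D_iv) = (204.58/75)/(162/50) = 2.72773/3.24 = 0.8419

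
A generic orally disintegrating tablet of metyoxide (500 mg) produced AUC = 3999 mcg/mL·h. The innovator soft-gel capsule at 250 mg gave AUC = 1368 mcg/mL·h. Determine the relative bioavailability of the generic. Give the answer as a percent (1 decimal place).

F_rel = 146.2%

F_rel = (AUC_test/D_test) / (AUC_ref/D_ref)
      = (3999/500) / (1368/250)
      = 7.998 / 5.472 = 1.4616 = 146.16%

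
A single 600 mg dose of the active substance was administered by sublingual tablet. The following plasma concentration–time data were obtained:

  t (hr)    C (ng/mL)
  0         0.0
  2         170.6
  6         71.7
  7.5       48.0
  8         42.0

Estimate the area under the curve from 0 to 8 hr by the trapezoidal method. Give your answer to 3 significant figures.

Trapezoidal AUC_0→8:
  [0→2]: (0.0+170.6)/2 × 2 = 170.6
  [2→6]: (170.6+71.7)/2 × 4 = 484.6
  [6→7.5]: (71.7+48.0)/2 × 1.5 = 89.775
  [7.5→8]: (48.0+42.0)/2 × 0.5 = 22.5
  Sum = 767.475 ng/mL·hr

AUC = 767 ng/mL·hr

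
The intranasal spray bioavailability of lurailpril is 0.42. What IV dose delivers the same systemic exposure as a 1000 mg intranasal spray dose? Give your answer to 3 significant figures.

D_iv = 420 mg

Systemic exposure from an extravascular dose = F × D_ev, so the equivalent IV dose is F × D_ev.
D_iv = F × D_ev = 0.42 × 1000 = 420 mg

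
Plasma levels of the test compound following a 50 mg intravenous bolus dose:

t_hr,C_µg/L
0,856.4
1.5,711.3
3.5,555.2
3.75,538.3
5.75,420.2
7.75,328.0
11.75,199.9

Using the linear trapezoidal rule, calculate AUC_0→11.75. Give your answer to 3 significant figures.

AUC = 5340 µg/L·hr

Trapezoidal AUC_0→11.75:
  [0→1.5]: (856.4+711.3)/2 × 1.5 = 1175.775
  [1.5→3.5]: (711.3+555.2)/2 × 2 = 1266.5
  [3.5→3.75]: (555.2+538.3)/2 × 0.25 = 136.6875
  [3.75→5.75]: (538.3+420.2)/2 × 2 = 958.5
  [5.75→7.75]: (420.2+328.0)/2 × 2 = 748.2
  [7.75→11.75]: (328.0+199.9)/2 × 4 = 1055.8
  Sum = 5341.4625 µg/L·hr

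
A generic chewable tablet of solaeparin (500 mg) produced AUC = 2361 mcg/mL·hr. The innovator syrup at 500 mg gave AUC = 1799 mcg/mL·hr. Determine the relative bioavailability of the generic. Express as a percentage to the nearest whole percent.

F_rel = 131%

F_rel = (AUC_test/D_test) / (AUC_ref/D_ref)
      = (2361/500) / (1799/500)
      = 4.722 / 3.598 = 1.3124 = 131.24%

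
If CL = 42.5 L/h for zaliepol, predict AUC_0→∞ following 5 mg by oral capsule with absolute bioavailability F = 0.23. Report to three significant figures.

AUC_0→∞ = F × Dose / CL
        = 0.23 × 5 / 42.5 = 0.0270588 mg/L·h

AUC = 0.0271 mg/L·h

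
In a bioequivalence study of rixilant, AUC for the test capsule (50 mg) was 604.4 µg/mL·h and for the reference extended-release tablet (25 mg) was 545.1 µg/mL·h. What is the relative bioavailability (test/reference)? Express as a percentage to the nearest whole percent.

F_rel = (AUC_test/D_test) / (AUC_ref/D_ref)
      = (604.4/50) / (545.1/25)
      = 12.088 / 21.804 = 0.5544 = 55.44%

F_rel = 55%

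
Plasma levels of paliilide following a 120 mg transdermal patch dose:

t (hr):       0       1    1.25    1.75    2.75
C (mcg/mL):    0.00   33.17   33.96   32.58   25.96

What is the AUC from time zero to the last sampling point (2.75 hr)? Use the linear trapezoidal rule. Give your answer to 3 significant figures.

AUC = 70.9 mcg/mL·hr

Trapezoidal AUC_0→2.75:
  [0→1]: (0.00+33.17)/2 × 1 = 16.585
  [1→1.25]: (33.17+33.96)/2 × 0.25 = 8.39125
  [1.25→1.75]: (33.96+32.58)/2 × 0.5 = 16.635
  [1.75→2.75]: (32.58+25.96)/2 × 1 = 29.27
  Sum = 70.88125 mcg/mL·hr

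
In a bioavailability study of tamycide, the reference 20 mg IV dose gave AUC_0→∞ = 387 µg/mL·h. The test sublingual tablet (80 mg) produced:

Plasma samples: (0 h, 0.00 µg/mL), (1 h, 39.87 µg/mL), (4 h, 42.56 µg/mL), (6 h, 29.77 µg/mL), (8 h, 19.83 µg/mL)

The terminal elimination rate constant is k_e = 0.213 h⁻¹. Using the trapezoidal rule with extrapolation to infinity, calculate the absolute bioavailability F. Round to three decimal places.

F = 0.232

Trapezoidal AUC_0→8 (sublingual tablet):
  [0→1]: (0.00+39.87)/2 × 1 = 19.935
  [1→4]: (39.87+42.56)/2 × 3 = 123.645
  [4→6]: (42.56+29.77)/2 × 2 = 72.33
  [6→8]: (29.77+19.83)/2 × 2 = 49.6
  Sum = 265.51 µg/mL·h
Tail: C_last/k_e = 19.83/0.213 = 93.099
AUC_0→∞ (sublingual tablet) = 265.51 + 93.099 = 358.609 µg/mL·h
F = (AUC_ev/D_ev)/(AUC_iv/D_iv) = (358.609/80)/(387/20) = 4.4826125/19.35 = 0.2317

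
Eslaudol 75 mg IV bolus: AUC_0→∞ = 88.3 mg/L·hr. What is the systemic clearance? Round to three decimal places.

CL = Dose_iv / AUC_0→∞
   = 75 / 88.3 = 0.849377 L/hr

CL = 0.849 L/hr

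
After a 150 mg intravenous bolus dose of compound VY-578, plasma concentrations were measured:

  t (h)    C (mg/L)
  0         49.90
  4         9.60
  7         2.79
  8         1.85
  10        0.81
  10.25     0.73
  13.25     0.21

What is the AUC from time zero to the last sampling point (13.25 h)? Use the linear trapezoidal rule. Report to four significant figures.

AUC = 144.2 mg/L·h

Trapezoidal AUC_0→13.25:
  [0→4]: (49.90+9.60)/2 × 4 = 119.0
  [4→7]: (9.60+2.79)/2 × 3 = 18.585
  [7→8]: (2.79+1.85)/2 × 1 = 2.32
  [8→10]: (1.85+0.81)/2 × 2 = 2.66
  [10→10.25]: (0.81+0.73)/2 × 0.25 = 0.1925
  [10.25→13.25]: (0.73+0.21)/2 × 3 = 1.41
  Sum = 144.1675 mg/L·h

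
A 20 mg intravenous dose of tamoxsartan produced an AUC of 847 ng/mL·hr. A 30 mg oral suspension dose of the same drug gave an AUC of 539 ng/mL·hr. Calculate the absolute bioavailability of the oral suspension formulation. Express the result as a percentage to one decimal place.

F = (AUC_ev / D_ev) / (AUC_iv / D_iv)
  = (539/30) / (847/20)
  = 17.9667 / 42.35 = 0.4242
  = 42.42%

F = 42.4%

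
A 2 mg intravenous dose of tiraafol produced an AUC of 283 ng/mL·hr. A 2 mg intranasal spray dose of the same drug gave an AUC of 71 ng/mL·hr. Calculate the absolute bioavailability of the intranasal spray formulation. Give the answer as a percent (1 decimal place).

F = 25.1%

F = (AUC_ev / D_ev) / (AUC_iv / D_iv)
  = (71/2) / (283/2)
  = 35.5 / 141.5 = 0.2509
  = 25.09%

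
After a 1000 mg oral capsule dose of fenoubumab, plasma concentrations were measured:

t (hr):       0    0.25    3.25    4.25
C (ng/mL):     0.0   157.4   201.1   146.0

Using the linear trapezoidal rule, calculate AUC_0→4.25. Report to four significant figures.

AUC = 731.0 ng/mL·hr

Trapezoidal AUC_0→4.25:
  [0→0.25]: (0.0+157.4)/2 × 0.25 = 19.675
  [0.25→3.25]: (157.4+201.1)/2 × 3 = 537.75
  [3.25→4.25]: (201.1+146.0)/2 × 1 = 173.55
  Sum = 730.975 ng/mL·hr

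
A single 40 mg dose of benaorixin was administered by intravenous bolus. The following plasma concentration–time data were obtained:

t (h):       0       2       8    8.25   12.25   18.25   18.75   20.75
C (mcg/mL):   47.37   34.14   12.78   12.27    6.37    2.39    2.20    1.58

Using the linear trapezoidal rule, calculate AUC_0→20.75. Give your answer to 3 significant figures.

AUC = 294 mcg/mL·h

Trapezoidal AUC_0→20.75:
  [0→2]: (47.37+34.14)/2 × 2 = 81.51
  [2→8]: (34.14+12.78)/2 × 6 = 140.76
  [8→8.25]: (12.78+12.27)/2 × 0.25 = 3.13125
  [8.25→12.25]: (12.27+6.37)/2 × 4 = 37.28
  [12.25→18.25]: (6.37+2.39)/2 × 6 = 26.28
  [18.25→18.75]: (2.39+2.20)/2 × 0.5 = 1.1475
  [18.75→20.75]: (2.20+1.58)/2 × 2 = 3.78
  Sum = 293.88875 mcg/mL·h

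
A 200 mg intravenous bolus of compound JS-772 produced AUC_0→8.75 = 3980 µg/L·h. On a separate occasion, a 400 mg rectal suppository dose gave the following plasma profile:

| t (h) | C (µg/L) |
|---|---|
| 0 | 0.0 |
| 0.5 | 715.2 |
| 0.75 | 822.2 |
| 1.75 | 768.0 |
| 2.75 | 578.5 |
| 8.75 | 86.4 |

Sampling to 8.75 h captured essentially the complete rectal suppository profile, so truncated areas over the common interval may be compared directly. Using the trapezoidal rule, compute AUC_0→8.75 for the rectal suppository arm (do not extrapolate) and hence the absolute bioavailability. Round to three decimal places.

F = 0.482

Trapezoidal AUC_0→8.75 (rectal suppository):
  [0→0.5]: (0.0+715.2)/2 × 0.5 = 178.8
  [0.5→0.75]: (715.2+822.2)/2 × 0.25 = 192.175
  [0.75→1.75]: (822.2+768.0)/2 × 1 = 795.1
  [1.75→2.75]: (768.0+578.5)/2 × 1 = 673.25
  [2.75→8.75]: (578.5+86.4)/2 × 6 = 1994.7
  Sum = 3834.025 µg/L·h
F = (AUC_ev/D_ev)/(AUC_iv/D_iv) = (3834.025/400)/(3980/200) = 9.5850625/19.9 = 0.4817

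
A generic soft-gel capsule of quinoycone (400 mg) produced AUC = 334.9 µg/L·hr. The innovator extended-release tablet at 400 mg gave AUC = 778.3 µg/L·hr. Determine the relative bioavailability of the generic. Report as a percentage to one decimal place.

F_rel = (AUC_test/D_test) / (AUC_ref/D_ref)
      = (334.9/400) / (778.3/400)
      = 0.83725 / 1.94575 = 0.4303 = 43.03%

F_rel = 43.0%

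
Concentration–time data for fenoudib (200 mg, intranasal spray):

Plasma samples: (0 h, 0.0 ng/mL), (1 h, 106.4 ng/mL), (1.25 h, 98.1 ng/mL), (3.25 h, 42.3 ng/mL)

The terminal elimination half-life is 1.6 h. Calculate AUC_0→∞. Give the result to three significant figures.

Trapezoidal AUC_0→3.25:
  [0→1]: (0.0+106.4)/2 × 1 = 53.2
  [1→1.25]: (106.4+98.1)/2 × 0.25 = 25.5625
  [1.25→3.25]: (98.1+42.3)/2 × 2 = 140.4
  Sum = 219.1625 ng/mL·h
k_e = ln2 / t½ = 0.693147 / 1.6 = 0.4332 h^-1
Extrapolated tail: C_last / k_e = 42.3 / 0.4332 = 97.645
AUC_0→∞ = 219.1625 + 97.645 = 316.8075 ng/mL·h

AUC = 317 ng/mL·h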